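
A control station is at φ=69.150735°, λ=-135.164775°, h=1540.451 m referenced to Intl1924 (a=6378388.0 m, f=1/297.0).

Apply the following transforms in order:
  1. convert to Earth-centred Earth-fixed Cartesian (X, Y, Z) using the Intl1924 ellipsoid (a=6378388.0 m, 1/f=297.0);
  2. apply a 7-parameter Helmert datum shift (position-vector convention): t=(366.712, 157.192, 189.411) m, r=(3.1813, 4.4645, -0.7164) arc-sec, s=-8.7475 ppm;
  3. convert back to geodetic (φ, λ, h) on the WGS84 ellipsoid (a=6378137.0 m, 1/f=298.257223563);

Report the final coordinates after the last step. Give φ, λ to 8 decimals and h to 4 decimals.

start: φ=69.150735°, λ=-135.164775°, h=1540.451 m
→ ECEF (a=6378388.000, f=1/297.0): X=-1614973.8558, Y=-1605711.5697, Z=5939555.9672
→ Helmert 7p (PV): X=-1614470.0361, Y=-1605626.3298, Z=5939703.6117
→ geod (Bowring, a=6378137.000): φ=69.15415536°, λ=-135.15735733°, h=1701.1365 m

φ=69.15415536°, λ=-135.15735733°, h=1701.1365 m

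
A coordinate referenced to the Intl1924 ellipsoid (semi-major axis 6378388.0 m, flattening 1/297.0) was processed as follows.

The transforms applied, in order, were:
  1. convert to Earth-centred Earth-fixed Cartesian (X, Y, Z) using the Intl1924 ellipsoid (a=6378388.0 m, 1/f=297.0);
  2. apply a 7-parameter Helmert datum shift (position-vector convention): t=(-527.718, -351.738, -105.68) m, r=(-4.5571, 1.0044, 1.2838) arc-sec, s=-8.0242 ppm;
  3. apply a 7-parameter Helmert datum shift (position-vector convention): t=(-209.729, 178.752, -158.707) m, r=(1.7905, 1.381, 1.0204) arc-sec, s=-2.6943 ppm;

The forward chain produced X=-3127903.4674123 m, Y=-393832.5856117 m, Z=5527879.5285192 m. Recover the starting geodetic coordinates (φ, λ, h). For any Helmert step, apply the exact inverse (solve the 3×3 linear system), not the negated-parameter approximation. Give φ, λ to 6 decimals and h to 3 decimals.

start: X=-3127903.4674, Y=-393832.5856, Z=5527879.5285 m
→ Helmert⁻¹: X=-3127741.1260, Y=-393948.9395, Z=5528035.6084
→ Helmert⁻¹: X=-3127267.8712, Y=-393703.0318, Z=5528161.7212
→ geod (Bowring, a=6378388.000): φ=60.47578800°, λ=-172.82457700°, h=1437.2900 m

φ=60.475788°, λ=-172.824577°, h=1437.290 m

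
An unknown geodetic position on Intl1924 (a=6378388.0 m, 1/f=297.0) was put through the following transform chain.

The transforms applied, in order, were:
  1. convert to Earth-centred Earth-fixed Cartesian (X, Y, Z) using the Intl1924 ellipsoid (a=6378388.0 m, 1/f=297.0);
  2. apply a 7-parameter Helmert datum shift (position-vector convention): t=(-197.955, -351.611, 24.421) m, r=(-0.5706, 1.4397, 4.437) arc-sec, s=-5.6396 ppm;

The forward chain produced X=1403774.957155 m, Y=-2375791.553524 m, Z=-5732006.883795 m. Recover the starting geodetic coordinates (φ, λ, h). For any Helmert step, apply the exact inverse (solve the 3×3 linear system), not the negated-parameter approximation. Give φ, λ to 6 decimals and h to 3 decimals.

φ=-64.445116°, λ=-59.415691°, h=706.602 m

start: X=1403774.9572, Y=-2375791.5535, Z=-5732006.8838 m
→ Helmert⁻¹: X=1403969.7399, Y=-2375467.6833, Z=-5732060.4032
→ geod (Bowring, a=6378388.000): φ=-64.44511600°, λ=-59.41569100°, h=706.6020 m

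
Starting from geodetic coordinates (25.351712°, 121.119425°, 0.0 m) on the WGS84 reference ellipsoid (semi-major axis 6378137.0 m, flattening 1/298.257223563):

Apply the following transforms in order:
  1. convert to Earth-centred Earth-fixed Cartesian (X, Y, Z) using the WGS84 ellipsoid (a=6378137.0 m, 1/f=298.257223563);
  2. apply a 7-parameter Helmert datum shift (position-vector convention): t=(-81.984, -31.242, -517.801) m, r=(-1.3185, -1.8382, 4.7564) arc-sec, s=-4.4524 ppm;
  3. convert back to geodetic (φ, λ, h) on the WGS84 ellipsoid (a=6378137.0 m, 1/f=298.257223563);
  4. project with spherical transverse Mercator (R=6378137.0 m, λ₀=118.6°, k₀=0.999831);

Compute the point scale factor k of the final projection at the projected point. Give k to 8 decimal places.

1.00062233

start: φ=25.351712°, λ=121.119425°, h=0.000 m
→ ECEF (a=6378137.000, f=1/298.257223563): X=-2980749.1925, Y=4937458.9055, Z=2714334.4313
→ Helmert 7p (PV): X=-2980955.9504, Y=4937354.2959, Z=2713746.4197
→ geod (Bowring, a=6378137.000): φ=25.34684810°, λ=121.12172051°, h=-236.1084 m
→ into tm (λ₀=118.6°): φ=25.34684810°, λ−λ₀=2.52172051°
scale k = 1.00062233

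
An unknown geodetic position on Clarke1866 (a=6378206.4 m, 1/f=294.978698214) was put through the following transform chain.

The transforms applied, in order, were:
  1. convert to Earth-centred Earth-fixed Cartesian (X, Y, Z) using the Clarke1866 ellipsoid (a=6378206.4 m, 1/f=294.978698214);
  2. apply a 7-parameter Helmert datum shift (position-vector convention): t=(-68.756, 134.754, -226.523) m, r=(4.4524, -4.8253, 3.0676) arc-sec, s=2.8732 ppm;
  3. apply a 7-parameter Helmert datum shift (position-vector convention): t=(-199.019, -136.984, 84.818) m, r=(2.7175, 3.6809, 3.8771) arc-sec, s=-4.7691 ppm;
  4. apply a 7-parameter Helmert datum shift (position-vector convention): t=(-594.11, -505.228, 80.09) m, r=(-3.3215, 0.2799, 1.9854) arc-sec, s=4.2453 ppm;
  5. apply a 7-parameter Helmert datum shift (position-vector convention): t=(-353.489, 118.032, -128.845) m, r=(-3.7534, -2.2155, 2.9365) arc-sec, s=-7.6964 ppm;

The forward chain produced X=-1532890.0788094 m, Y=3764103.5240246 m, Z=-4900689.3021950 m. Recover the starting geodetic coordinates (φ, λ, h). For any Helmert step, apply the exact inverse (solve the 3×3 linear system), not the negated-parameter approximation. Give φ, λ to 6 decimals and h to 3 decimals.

start: X=-1532890.0788, Y=3764103.5240, Z=-4900689.3022 m
→ Helmert⁻¹: X=-1532547.4334, Y=3764125.4542, Z=-4900513.2172
→ Helmert⁻¹: X=-1531903.9327, Y=3764708.3590, Z=-4900513.9582
→ Helmert⁻¹: X=-1531553.9967, Y=3764827.5204, Z=-4900699.0800
→ Helmert⁻¹: X=-1531539.4938, Y=3764598.9455, Z=-4900503.9106
→ geod (Bowring, a=6378206.400): φ=-50.52058400°, λ=112.13780600°, h=1165.3240 m

φ=-50.520584°, λ=112.137806°, h=1165.324 m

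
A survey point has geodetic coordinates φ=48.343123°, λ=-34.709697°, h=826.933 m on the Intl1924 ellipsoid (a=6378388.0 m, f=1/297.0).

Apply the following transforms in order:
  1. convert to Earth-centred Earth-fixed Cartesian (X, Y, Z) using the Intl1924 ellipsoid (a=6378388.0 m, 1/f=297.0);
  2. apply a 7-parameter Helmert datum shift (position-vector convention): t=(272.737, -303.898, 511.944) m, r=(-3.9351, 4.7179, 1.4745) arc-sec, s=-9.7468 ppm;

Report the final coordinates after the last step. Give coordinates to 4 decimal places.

start: φ=48.343123°, λ=-34.709697°, h=826.933 m
→ ECEF (a=6378388.000, f=1/297.0): X=3492090.3605, Y=-2418912.4952, Z=4743027.6621
→ Helmert 7p (PV): X=3492454.8388, Y=-2419077.3672, Z=4743459.6502

X=3492454.8388 m, Y=-2419077.3672 m, Z=4743459.6502 m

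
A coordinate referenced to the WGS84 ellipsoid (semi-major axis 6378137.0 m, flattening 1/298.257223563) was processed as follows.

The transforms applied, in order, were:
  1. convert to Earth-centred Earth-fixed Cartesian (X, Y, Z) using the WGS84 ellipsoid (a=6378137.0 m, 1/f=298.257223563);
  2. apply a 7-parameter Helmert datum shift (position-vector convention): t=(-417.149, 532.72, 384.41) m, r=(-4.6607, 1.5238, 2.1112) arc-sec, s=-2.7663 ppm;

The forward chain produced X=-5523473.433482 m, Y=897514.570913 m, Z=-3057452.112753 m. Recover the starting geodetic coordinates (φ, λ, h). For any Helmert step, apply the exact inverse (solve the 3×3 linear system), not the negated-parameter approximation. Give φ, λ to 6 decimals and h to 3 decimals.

start: X=-5523473.4335, Y=897514.5709, Z=-3057452.1128 m
→ Helmert⁻¹: X=-5523039.7904, Y=897109.9573, Z=-3057865.5128
→ geod (Bowring, a=6378137.000): φ=-28.81849700°, λ=170.77399500°, h=3265.8070 m

φ=-28.818497°, λ=170.773995°, h=3265.807 m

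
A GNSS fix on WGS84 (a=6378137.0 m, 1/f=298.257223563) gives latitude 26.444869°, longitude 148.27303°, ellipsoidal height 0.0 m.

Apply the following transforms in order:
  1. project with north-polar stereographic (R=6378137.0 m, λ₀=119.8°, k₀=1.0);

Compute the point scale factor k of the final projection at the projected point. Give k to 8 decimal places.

start: φ=26.444869°, λ=148.273030°, h=0.000 m
→ into stereo (λ₀=119.8°): φ=26.44486900°, λ−λ₀=28.47303000°
scale k = 1.38376082

1.38376082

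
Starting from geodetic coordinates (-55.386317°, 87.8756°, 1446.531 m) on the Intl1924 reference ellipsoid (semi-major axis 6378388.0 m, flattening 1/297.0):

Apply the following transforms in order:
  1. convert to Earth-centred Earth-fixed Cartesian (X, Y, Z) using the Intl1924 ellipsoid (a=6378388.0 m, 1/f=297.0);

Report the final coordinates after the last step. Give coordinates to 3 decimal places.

X=134646.020 m, Y=3629783.977 m, Z=-5227230.289 m

start: φ=-55.386317°, λ=87.875600°, h=1446.531 m
→ ECEF (a=6378388.000, f=1/297.0): X=134646.0199, Y=3629783.9766, Z=-5227230.2885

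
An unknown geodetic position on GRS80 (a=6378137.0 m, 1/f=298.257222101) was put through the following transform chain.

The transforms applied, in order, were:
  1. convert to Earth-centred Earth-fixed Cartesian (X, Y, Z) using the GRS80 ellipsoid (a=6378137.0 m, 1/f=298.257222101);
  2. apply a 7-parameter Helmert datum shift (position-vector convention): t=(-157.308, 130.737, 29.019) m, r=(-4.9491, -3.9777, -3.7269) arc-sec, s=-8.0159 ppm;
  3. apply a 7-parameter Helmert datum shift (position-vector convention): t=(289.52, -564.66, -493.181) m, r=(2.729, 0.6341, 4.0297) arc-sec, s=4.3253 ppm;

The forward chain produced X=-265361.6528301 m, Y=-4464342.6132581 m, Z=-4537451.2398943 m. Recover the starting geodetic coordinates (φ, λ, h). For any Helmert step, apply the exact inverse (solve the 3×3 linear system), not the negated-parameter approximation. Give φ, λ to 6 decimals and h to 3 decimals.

start: X=-265361.6528, Y=-4464342.6133, Z=-4537451.2399 m
→ Helmert⁻¹: X=-265723.2840, Y=-4463813.4803, Z=-4536880.1934
→ Helmert⁻¹: X=-265574.9435, Y=-4463875.9372, Z=-4537047.5645
→ geod (Bowring, a=6378137.000): φ=-45.60746200°, λ=-93.40475600°, h=3099.7490 m

φ=-45.607462°, λ=-93.404756°, h=3099.749 m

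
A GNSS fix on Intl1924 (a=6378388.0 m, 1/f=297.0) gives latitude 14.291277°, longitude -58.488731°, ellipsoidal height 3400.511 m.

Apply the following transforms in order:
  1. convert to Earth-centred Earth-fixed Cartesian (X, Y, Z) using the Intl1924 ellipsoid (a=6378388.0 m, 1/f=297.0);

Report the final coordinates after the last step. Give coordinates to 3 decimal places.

X=3232983.355 m, Y=-5273420.948 m, Z=1565089.441 m

start: φ=14.291277°, λ=-58.488731°, h=3400.511 m
→ ECEF (a=6378388.000, f=1/297.0): X=3232983.3553, Y=-5273420.9478, Z=1565089.4406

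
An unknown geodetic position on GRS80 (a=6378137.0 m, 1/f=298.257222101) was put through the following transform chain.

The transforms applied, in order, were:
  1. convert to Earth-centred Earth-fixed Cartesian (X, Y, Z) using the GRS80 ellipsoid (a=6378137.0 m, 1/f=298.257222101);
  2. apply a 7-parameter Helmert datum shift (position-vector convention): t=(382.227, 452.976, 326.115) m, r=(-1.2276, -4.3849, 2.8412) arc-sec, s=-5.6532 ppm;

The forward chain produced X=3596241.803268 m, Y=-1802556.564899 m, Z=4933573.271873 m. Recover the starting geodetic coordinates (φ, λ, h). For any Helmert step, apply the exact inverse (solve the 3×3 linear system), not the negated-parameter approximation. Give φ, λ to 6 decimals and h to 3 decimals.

φ=50.993326°, λ=-26.630260°, h=142.245 m

start: X=3596241.8033, Y=-1802556.5649, Z=4933573.2719 m
→ Helmert⁻¹: X=3595959.9403, Y=-1803098.6266, Z=4933187.8693
→ geod (Bowring, a=6378137.000): φ=50.99332600°, λ=-26.63026000°, h=142.2450 m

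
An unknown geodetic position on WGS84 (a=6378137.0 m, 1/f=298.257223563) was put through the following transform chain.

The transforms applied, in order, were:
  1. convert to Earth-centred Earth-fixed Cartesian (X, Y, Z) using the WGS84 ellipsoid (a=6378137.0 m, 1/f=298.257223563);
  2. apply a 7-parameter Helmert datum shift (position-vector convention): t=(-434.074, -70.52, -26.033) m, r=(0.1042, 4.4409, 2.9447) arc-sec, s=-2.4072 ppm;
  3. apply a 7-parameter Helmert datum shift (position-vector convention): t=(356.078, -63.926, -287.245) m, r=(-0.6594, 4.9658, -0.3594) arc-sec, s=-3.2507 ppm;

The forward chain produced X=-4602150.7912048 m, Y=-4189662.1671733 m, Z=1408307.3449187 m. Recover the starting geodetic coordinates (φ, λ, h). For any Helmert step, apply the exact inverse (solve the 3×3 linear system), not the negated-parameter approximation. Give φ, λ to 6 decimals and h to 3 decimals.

φ=12.834516°, λ=-137.687719°, h=3810.178 m

start: X=-4602150.7912, Y=-4189662.1672, Z=1408307.3449 m
→ Helmert⁻¹: X=-4602548.4394, Y=-4189624.3826, Z=1408474.9694
→ Helmert⁻¹: X=-4602215.5773, Y=-4189497.5336, Z=1408407.4233
→ geod (Bowring, a=6378137.000): φ=12.83451600°, λ=-137.68771900°, h=3810.1780 m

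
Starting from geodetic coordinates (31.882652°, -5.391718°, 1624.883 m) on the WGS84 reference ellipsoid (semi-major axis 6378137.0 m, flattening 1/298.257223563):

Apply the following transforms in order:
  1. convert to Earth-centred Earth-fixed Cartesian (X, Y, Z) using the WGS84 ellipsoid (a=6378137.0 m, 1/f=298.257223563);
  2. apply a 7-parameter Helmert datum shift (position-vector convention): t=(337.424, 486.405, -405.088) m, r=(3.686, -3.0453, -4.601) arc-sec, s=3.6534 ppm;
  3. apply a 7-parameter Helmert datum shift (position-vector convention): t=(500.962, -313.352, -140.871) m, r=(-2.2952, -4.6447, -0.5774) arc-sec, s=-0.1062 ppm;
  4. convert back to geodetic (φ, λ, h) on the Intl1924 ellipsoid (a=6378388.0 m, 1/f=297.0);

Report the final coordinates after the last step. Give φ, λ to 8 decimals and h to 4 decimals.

φ=31.87740892°, λ=-5.39086534°, h=1829.2329 m

start: φ=31.882652°, λ=-5.391718°, h=1624.883 m
→ ECEF (a=6378137.000, f=1/298.257223563): X=5398331.3296, Y=-509505.2719, Z=3350247.6208
→ Helmert 7p (PV): X=5398627.6474, Y=-509201.0153, Z=3349925.3690
→ Helmert 7p (PV): X=5399051.1765, Y=-509492.1496, Z=3349911.3754
→ geod (Bowring, a=6378388.000): φ=31.87740892°, λ=-5.39086534°, h=1829.2329 m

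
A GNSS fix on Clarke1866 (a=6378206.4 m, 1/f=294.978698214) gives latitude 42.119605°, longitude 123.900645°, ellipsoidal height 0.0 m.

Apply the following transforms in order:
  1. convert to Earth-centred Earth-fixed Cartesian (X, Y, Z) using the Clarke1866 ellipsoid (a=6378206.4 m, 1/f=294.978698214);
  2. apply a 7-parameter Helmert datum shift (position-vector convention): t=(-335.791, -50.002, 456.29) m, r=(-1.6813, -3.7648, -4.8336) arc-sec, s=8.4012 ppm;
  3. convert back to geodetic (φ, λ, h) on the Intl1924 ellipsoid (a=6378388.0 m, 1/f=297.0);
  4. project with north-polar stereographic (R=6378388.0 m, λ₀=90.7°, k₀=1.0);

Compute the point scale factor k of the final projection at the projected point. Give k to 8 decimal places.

1.19711811

start: φ=42.119605°, λ=123.900645°, h=0.000 m
→ ECEF (a=6378206.400, f=1/294.978698214): X=-2642768.9808, Y=3932759.5086, Z=4255266.6574
→ Helmert 7p (PV): X=-2643112.4823, Y=3932839.1632, Z=4255678.4030
→ geod (Bowring, a=6378388.000): φ=42.11948630°, λ=123.90355521°, h=219.9096 m
→ into stereo (λ₀=90.7°): φ=42.11948630°, λ−λ₀=33.20355521°
scale k = 1.19711811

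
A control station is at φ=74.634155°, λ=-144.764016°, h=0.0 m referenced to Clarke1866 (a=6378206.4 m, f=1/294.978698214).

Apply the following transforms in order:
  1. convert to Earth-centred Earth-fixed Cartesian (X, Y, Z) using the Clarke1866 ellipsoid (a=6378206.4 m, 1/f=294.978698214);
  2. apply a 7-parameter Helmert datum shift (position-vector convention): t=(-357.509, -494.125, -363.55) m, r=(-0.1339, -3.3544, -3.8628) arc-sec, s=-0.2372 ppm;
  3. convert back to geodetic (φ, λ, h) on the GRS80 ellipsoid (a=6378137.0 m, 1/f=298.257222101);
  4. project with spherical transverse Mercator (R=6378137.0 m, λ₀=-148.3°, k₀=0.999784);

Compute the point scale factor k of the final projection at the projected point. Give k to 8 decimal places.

start: φ=74.634155°, λ=-144.764016°, h=0.000 m
→ ECEF (a=6378206.400, f=1/294.978698214): X=-1384813.6588, Y=-978181.6604, Z=6127892.4770
→ Helmert 7p (PV): X=-1385288.8135, Y=-978645.6414, Z=6127505.5878
→ geod (Bowring, a=6378137.000): φ=74.62647816°, λ=-144.76047465°, h=-350.9853 m
→ into tm (λ₀=-148.3°): φ=74.62647816°, λ−λ₀=3.53952535°
scale k = 0.99991794

0.99991794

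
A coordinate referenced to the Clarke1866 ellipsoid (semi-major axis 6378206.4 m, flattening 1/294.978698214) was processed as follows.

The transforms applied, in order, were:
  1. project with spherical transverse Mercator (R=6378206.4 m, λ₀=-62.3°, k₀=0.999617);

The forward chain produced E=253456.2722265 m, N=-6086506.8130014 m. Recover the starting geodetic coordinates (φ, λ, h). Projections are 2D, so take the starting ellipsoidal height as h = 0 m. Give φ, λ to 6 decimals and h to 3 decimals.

φ=-54.632535°, λ=-58.363917°, h=0.000 m

start: E=253456.2722, N=-6086506.8130 m
→ tm⁻¹: φ=-54.63253500°, λ=-58.36391700°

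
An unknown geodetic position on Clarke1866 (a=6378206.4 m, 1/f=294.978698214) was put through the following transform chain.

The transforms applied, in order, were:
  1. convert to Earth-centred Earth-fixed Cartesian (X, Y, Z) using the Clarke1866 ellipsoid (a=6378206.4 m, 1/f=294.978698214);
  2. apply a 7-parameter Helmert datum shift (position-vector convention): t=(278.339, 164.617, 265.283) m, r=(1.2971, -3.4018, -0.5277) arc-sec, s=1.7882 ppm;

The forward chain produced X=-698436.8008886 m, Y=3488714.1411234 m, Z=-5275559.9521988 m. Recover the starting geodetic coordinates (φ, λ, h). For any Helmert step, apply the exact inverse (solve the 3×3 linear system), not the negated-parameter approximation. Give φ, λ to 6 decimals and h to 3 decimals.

φ=-56.185959°, λ=101.327432°, h=41.911 m

start: X=-698436.8009, Y=3488714.1411, Z=-5275559.9522 m
→ Helmert⁻¹: X=-698809.8263, Y=3488508.3210, Z=-5275826.2135
→ geod (Bowring, a=6378206.400): φ=-56.18595900°, λ=101.32743200°, h=41.9110 m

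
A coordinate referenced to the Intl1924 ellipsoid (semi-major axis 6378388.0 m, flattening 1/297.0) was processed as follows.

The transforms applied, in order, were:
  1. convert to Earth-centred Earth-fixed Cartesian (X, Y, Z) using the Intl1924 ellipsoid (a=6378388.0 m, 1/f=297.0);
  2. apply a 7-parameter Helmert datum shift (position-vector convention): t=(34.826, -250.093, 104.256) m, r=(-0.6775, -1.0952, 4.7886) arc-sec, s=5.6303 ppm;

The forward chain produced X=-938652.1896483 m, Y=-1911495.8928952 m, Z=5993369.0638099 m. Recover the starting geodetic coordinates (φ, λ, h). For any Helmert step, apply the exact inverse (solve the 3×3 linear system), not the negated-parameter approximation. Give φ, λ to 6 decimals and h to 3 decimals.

φ=70.562182°, λ=-116.157775°, h=940.327 m

start: X=-938652.1896, Y=-1911495.8929, Z=5993369.0638 m
→ Helmert⁻¹: X=-938694.2792, Y=-1911232.9320, Z=5993229.7706
→ geod (Bowring, a=6378388.000): φ=70.56218200°, λ=-116.15777500°, h=940.3270 m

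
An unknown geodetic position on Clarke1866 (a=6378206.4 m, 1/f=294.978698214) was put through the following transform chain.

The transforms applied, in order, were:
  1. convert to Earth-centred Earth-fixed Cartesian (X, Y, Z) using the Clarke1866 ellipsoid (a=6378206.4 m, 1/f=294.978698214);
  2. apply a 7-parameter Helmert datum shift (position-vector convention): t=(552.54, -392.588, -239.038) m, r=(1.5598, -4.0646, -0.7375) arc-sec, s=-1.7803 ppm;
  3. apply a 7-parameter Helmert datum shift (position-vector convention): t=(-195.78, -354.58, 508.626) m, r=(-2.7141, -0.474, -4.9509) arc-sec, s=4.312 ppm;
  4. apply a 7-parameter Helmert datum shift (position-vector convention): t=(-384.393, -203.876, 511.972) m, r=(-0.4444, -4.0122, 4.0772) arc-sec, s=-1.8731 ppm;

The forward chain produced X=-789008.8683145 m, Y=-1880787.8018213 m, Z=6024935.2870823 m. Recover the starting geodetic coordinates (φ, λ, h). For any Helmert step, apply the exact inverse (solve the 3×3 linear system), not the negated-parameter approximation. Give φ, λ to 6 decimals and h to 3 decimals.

φ=71.421473°, λ=-112.760722°, h=972.776 m

start: X=-789008.8683, Y=-1880787.8018, Z=6024935.2871 m
→ Helmert⁻¹: X=-788545.9400, Y=-1880584.8410, Z=6024445.8863
→ Helmert⁻¹: X=-788287.7850, Y=-1880320.3388, Z=6023888.3548
→ Helmert⁻¹: X=-788716.2972, Y=-1879888.3622, Z=6024167.8757
→ geod (Bowring, a=6378206.400): φ=71.42147300°, λ=-112.76072200°, h=972.7760 m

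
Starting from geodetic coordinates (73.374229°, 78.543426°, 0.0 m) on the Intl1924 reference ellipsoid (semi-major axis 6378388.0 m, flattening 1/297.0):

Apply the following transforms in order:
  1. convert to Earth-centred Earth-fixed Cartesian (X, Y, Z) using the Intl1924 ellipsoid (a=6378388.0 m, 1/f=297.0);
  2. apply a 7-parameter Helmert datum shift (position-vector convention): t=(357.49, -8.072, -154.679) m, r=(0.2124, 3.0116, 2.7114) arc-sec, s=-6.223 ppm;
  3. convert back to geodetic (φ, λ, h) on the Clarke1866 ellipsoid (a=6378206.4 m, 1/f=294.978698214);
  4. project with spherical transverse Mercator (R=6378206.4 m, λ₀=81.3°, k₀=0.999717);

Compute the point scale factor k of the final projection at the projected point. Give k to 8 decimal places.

0.99981256

start: φ=73.374229°, λ=78.543426°, h=0.000 m
→ ECEF (a=6378388.000, f=1/297.0): X=363610.9398, Y=1794164.3109, Z=6089467.9793
→ Helmert 7p (PV): X=364031.4921, Y=1794143.5830, Z=6089271.9442
→ geod (Bowring, a=6378206.400): φ=73.37390530°, λ=78.53039730°, h=146.3734 m
→ into tm (λ₀=81.3°): φ=73.37390530°, λ−λ₀=-2.76960270°
scale k = 0.99981256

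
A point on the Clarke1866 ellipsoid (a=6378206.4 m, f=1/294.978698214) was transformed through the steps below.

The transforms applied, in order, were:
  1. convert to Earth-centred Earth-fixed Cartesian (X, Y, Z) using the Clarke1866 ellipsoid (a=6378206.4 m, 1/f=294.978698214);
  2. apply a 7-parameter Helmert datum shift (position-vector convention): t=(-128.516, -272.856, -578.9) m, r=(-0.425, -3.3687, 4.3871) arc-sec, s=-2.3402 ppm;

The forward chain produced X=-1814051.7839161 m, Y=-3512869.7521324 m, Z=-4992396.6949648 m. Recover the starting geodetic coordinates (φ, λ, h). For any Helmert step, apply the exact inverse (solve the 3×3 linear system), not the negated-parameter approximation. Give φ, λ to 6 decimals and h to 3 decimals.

φ=-51.811097°, λ=-117.314402°, h=2767.421 m

start: X=-1814051.7839, Y=-3512869.7521, Z=-4992396.6950 m
→ Helmert⁻¹: X=-1814083.7481, Y=-3512556.2467, Z=-4991807.0869
→ geod (Bowring, a=6378206.400): φ=-51.81109700°, λ=-117.31440200°, h=2767.4210 m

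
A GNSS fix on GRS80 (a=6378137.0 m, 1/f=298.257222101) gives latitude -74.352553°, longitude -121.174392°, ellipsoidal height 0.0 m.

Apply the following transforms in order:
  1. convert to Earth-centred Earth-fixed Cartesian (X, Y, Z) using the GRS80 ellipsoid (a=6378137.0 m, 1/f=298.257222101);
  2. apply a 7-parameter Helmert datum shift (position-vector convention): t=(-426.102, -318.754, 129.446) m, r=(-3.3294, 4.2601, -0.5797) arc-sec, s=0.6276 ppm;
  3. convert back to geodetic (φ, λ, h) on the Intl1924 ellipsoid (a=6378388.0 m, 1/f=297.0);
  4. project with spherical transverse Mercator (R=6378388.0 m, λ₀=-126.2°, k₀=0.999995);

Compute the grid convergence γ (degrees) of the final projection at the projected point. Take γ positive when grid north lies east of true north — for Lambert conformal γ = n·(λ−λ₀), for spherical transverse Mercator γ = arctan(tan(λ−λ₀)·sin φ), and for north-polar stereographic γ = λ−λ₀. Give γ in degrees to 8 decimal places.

start: φ=-74.352553°, λ=-121.174392°, h=0.000 m
→ ECEF (a=6378137.000, f=1/298.257222101): X=-893277.8130, Y=-1476465.8489, Z=-6119668.1692
→ Helmert 7p (PV): X=-893835.0181, Y=-1476881.7989, Z=-6119500.2823
→ geod (Bowring, a=6378388.000): φ=-74.34701480°, λ=-121.18306876°, h=-154.1451 m
→ into tm (λ₀=-126.2°): φ=-74.34701480°, λ−λ₀=5.01693124°
convergence γ = -4.83176835°

-4.83176835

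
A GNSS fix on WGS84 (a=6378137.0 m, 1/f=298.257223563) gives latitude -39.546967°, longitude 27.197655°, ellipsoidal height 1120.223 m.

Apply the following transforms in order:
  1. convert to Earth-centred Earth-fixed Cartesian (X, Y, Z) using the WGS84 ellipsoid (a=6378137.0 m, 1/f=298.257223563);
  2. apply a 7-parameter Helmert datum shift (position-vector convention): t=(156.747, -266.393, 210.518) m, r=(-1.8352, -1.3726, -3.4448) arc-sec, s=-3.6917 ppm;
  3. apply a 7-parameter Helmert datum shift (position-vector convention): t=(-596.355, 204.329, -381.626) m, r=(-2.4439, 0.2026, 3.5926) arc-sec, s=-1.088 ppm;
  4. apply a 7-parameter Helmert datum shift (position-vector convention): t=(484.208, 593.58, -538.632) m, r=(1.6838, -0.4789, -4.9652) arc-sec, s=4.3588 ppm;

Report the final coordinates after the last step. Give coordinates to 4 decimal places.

X=4381263.5514 m, Y=2251748.7836 m, Z=-4040740.4229 m

start: φ=-39.546967°, λ=27.197655°, h=1120.223 m
→ ECEF (a=6378137.000, f=1/298.257223563): X=4381135.9157, Y=2251371.3536, Z=-4040039.0802
→ Helmert 7p (PV): X=4381340.9731, Y=2250987.5354, Z=-4039804.5242
→ Helmert 7p (PV): X=4380696.6768, Y=2251217.8619, Z=-4040212.7289
→ Helmert 7p (PV): X=4381263.5514, Y=2251748.7836, Z=-4040740.4229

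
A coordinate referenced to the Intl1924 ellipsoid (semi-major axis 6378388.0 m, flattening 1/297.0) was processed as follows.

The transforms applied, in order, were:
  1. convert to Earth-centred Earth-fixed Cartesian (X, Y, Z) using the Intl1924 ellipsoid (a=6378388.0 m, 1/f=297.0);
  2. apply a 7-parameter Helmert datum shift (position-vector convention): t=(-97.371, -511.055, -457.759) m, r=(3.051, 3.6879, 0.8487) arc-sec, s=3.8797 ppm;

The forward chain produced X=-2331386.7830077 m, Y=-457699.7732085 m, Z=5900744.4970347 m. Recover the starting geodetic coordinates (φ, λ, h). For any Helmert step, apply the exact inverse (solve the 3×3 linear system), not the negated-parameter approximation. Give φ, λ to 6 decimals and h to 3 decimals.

start: X=-2331386.7830, Y=-457699.7732, Z=5900744.4970 m
→ Helmert⁻¹: X=-2331387.7573, Y=-457090.0639, Z=5901144.4384
→ geod (Bowring, a=6378388.000): φ=68.20404700°, λ=-168.90733700°, h=1536.7820 m

φ=68.204047°, λ=-168.907337°, h=1536.782 m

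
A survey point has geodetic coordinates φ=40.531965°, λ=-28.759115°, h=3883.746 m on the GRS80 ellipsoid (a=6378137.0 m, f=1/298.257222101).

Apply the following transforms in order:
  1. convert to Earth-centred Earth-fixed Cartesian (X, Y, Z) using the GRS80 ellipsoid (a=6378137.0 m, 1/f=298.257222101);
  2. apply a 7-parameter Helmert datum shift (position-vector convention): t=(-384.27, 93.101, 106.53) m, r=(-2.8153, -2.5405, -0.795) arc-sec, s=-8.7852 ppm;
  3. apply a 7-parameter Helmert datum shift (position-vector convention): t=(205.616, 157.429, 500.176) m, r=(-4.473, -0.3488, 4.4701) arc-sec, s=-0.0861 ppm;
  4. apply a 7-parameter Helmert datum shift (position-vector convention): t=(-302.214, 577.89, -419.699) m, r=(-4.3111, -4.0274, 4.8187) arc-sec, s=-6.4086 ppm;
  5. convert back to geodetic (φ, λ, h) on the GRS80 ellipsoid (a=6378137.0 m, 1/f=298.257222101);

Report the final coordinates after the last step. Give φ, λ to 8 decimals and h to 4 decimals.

start: φ=40.531965°, λ=-28.759115°, h=3883.746 m
→ ECEF (a=6378137.000, f=1/298.257222101): X=4258311.7359, Y=-2337071.2335, Z=4125582.2754
→ Helmert 7p (PV): X=4257830.2350, Y=-2336917.7040, Z=4125736.9075
→ Helmert 7p (PV): X=4258079.1526, Y=-2336578.3300, Z=4126294.6061
→ Helmert 7p (PV): X=4257723.6694, Y=-2335799.7481, Z=4125980.4395
→ geod (Bowring, a=6378137.000): φ=40.54128219°, λ=-28.74930237°, h=3285.8611 m

φ=40.54128219°, λ=-28.74930237°, h=3285.8611 m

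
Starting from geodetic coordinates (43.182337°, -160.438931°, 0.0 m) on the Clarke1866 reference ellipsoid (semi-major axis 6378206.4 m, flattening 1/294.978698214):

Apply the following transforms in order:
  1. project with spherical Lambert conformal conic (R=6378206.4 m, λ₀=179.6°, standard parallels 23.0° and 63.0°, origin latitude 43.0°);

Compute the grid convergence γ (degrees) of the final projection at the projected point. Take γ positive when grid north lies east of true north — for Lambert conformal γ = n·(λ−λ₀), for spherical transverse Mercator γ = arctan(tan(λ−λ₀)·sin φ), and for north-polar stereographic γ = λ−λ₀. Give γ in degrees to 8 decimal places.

start: φ=43.182337°, λ=-160.438931°, h=0.000 m
→ into lcc (λ₀=179.6°): φ=43.18233700°, λ−λ₀=19.96106900°
convergence γ = 13.91287355°

13.91287355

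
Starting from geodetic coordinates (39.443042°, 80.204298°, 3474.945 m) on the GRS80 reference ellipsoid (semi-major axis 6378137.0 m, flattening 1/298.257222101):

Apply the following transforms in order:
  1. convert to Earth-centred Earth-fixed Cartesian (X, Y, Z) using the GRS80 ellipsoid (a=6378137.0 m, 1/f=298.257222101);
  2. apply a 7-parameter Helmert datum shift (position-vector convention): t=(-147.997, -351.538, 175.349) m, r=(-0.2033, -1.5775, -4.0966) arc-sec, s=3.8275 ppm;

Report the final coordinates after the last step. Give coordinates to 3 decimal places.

start: φ=39.443042°, λ=80.204298°, h=3474.945 m
→ ECEF (a=6378137.000, f=1/298.257222101): X=839603.6692, Y=4862961.7019, Z=4032629.6431
→ Helmert 7p (PV): X=839524.6274, Y=4862616.0762, Z=4032822.0552

X=839524.627 m, Y=4862616.076 m, Z=4032822.055 m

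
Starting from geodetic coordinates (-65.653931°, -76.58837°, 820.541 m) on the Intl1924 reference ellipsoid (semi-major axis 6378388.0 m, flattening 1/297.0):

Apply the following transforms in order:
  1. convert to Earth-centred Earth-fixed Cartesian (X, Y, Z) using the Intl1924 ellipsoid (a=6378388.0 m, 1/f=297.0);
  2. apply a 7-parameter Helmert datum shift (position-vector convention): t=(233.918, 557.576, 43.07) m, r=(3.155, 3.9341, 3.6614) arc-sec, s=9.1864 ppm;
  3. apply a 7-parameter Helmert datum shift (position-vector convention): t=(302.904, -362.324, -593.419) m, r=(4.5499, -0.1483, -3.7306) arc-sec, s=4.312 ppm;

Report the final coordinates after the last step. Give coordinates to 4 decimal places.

start: φ=-65.653931°, λ=-76.588370°, h=820.541 m
→ ECEF (a=6378388.000, f=1/297.0): X=611680.9917, Y=-2565258.2224, Z=-5789024.7171
→ Helmert 7p (PV): X=611855.6497, Y=-2564624.8048, Z=-5789085.7324
→ Helmert 7p (PV): X=612118.9691, Y=-2564881.5545, Z=-5789760.2461

X=612118.9691 m, Y=-2564881.5545 m, Z=-5789760.2461 m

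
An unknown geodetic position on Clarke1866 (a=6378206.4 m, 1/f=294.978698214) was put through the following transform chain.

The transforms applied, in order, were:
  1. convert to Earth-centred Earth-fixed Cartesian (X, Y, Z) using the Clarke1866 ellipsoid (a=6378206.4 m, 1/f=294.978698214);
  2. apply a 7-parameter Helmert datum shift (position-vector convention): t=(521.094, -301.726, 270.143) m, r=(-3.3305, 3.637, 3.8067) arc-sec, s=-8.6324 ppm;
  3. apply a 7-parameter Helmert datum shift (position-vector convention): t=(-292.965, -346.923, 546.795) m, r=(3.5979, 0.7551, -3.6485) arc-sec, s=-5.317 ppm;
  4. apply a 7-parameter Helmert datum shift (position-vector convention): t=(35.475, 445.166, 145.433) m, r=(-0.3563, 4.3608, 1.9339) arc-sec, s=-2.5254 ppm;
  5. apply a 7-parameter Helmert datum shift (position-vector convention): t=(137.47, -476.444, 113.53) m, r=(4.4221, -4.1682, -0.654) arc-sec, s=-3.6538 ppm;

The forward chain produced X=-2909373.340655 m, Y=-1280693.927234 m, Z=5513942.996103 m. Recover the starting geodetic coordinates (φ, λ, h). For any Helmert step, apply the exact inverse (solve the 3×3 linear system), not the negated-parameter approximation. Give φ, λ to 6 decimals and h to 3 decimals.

start: X=-2909373.3407, Y=-1280693.9272, Z=5513942.9961 m
→ Helmert⁻¹: X=-2909405.9570, Y=-1280113.1727, Z=5513935.8502
→ Helmert⁻¹: X=-2909577.3558, Y=-1280543.8174, Z=5513740.6162
→ Helmert⁻¹: X=-2909297.3986, Y=-1280158.9942, Z=5513234.8145
→ Helmert⁻¹: X=-2909964.4405, Y=-1279903.6278, Z=5512940.2853
→ geod (Bowring, a=6378206.400): φ=60.19844300°, λ=-156.25843600°, h=1888.7170 m

φ=60.198443°, λ=-156.258436°, h=1888.717 m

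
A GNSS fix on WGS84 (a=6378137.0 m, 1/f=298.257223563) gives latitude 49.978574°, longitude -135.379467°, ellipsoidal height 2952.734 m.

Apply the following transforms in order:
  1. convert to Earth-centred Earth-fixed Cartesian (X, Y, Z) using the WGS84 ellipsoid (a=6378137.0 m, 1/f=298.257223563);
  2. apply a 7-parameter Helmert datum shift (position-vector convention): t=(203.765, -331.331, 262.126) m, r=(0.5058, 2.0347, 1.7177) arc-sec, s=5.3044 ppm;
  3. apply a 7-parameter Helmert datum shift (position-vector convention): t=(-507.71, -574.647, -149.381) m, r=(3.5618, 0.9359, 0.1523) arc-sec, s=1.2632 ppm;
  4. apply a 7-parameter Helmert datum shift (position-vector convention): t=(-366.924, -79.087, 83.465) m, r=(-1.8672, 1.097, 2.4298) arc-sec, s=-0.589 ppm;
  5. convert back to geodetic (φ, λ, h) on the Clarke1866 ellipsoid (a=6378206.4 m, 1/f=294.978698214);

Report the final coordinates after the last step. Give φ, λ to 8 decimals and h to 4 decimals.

φ=49.97414112°, λ=-135.37361666°, h=3963.1947 m

start: φ=49.978574°, λ=-135.379467°, h=2952.734 m
→ ECEF (a=6378137.000, f=1/298.257223563): X=-2926523.1469, Y=-2888013.2087, Z=4863518.0273
→ Helmert 7p (PV): X=-2926262.8784, Y=-2888396.1564, Z=4863827.7382
→ Helmert 7p (PV): X=-2926750.0831, Y=-2889060.6018, Z=4863647.9016
→ Helmert 7p (PV): X=-2927055.3833, Y=-2889128.4364, Z=4863770.2205
→ geod (Bowring, a=6378206.400): φ=49.97414112°, λ=-135.37361666°, h=3963.1947 m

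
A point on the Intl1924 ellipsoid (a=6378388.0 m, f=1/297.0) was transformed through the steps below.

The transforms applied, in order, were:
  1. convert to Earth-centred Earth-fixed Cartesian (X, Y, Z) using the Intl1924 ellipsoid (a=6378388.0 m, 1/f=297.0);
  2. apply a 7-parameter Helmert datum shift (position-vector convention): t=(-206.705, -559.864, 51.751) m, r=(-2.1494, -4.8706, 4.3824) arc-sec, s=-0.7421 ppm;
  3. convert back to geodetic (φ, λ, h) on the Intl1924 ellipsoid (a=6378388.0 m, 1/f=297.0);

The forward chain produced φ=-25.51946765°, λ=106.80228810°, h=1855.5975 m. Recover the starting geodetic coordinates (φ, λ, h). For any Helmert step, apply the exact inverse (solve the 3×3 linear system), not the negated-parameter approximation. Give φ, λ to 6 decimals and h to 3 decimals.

start: φ=-25.519468°, λ=106.802288°, h=1855.597 m
→ ECEF (a=6378388.000, f=1/297.0): X=-1665440.7796, Y=5515409.9564, Z=-2731953.2336
→ Helmert⁻¹: X=-1665182.6236, Y=5516037.7611, Z=-2731910.2112
→ geod (Bowring, a=6378388.000): φ=-25.51707100°, λ=106.79802600°, h=2312.1060 m

φ=-25.517071°, λ=106.798026°, h=2312.106 m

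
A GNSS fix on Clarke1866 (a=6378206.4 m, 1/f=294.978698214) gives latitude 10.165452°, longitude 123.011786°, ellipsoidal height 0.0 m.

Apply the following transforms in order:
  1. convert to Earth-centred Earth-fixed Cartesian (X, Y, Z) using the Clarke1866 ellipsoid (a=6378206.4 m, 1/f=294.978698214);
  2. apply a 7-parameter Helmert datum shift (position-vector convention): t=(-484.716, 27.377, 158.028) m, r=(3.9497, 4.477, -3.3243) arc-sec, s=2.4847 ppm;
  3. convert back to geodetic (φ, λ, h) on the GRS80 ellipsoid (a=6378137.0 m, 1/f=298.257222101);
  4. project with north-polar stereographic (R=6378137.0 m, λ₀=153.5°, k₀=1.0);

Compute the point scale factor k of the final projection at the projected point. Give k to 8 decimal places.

1.69992518

start: φ=10.165452°, λ=123.011786°, h=0.000 m
→ ECEF (a=6378206.400, f=1/294.978698214): X=-3420732.5098, Y=5265094.7258, Z=1118196.1162
→ Helmert 7p (PV): X=-3421116.5987, Y=5265168.9038, Z=1118531.9901
→ geod (Bowring, a=6378137.000): φ=10.16726269°, λ=123.01435621°, h=388.4990 m
→ into stereo (λ₀=153.5°): φ=10.16726269°, λ−λ₀=-30.48564379°
scale k = 1.69992518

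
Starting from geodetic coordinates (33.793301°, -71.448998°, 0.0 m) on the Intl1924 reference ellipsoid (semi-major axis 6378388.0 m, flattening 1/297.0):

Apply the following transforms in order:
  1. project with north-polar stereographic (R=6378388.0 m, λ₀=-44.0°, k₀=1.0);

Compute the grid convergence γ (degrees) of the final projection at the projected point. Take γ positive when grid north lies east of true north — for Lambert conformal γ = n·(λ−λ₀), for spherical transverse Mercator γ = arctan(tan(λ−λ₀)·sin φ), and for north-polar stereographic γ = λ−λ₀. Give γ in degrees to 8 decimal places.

-27.44899800

start: φ=33.793301°, λ=-71.448998°, h=0.000 m
→ into stereo (λ₀=-44.0°): φ=33.79330100°, λ−λ₀=-27.44899800°
convergence γ = -27.44899800°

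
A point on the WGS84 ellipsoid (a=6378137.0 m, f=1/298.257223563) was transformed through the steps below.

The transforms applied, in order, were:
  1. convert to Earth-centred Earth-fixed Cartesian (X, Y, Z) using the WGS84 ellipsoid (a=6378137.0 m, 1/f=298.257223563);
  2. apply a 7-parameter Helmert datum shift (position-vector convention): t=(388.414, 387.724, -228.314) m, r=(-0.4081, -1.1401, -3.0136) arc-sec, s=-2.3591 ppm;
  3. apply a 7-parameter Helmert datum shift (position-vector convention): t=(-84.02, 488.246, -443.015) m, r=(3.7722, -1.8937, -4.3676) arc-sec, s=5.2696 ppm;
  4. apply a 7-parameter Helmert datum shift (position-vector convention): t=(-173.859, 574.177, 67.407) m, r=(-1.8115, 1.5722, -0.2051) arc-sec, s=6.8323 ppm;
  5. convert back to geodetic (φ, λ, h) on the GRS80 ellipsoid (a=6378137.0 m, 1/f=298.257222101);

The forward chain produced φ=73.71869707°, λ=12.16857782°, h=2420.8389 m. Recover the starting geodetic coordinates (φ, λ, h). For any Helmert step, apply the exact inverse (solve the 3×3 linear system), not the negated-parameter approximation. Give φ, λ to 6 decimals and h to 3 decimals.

φ=73.723450°, λ=12.127433°, h=2817.174 m

start: φ=73.718697°, λ=12.168578°, h=2420.839 m
→ ECEF (a=6378137.000, f=1/298.257222101): X=1754035.9203, Y=378229.1925, Z=6102534.6863
→ Helmert⁻¹: X=1754150.9043, Y=377600.5854, Z=6102442.2725
→ Helmert⁻¹: X=1754273.7215, Y=377259.1079, Z=6102830.1227
→ Helmert⁻¹: X=1753917.6725, Y=376885.8232, Z=6103063.8856
→ geod (Bowring, a=6378137.000): φ=73.72345000°, λ=12.12743300°, h=2817.1740 m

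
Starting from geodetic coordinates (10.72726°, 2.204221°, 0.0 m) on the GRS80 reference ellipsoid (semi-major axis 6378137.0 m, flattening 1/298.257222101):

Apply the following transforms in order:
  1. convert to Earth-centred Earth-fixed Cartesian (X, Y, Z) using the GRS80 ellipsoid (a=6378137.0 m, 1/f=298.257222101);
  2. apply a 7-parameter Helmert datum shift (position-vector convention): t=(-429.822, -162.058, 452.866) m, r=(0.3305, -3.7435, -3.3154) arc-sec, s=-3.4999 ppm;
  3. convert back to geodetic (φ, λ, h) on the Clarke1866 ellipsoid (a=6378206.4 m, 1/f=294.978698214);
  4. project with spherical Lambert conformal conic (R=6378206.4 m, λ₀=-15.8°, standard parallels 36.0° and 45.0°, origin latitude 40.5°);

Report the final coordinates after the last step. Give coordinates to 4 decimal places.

start: φ=10.727260°, λ=2.204221°, h=0.000 m
→ ECEF (a=6378137.000, f=1/298.257222101): X=6262764.4166, Y=241053.2028, Z=1179378.0651
→ Helmert 7p (PV): X=6262295.1457, Y=240787.7472, Z=1179940.8521
→ geod (Bowring, a=6378206.400): φ=10.73385032°, λ=2.20196086°, h=-427.1439 m
→ lcc (R=6378206.4, λ₀=-15.8°): E=2208001.6650, N=-3221633.5103

E=2208001.6650 m, N=-3221633.5103 m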